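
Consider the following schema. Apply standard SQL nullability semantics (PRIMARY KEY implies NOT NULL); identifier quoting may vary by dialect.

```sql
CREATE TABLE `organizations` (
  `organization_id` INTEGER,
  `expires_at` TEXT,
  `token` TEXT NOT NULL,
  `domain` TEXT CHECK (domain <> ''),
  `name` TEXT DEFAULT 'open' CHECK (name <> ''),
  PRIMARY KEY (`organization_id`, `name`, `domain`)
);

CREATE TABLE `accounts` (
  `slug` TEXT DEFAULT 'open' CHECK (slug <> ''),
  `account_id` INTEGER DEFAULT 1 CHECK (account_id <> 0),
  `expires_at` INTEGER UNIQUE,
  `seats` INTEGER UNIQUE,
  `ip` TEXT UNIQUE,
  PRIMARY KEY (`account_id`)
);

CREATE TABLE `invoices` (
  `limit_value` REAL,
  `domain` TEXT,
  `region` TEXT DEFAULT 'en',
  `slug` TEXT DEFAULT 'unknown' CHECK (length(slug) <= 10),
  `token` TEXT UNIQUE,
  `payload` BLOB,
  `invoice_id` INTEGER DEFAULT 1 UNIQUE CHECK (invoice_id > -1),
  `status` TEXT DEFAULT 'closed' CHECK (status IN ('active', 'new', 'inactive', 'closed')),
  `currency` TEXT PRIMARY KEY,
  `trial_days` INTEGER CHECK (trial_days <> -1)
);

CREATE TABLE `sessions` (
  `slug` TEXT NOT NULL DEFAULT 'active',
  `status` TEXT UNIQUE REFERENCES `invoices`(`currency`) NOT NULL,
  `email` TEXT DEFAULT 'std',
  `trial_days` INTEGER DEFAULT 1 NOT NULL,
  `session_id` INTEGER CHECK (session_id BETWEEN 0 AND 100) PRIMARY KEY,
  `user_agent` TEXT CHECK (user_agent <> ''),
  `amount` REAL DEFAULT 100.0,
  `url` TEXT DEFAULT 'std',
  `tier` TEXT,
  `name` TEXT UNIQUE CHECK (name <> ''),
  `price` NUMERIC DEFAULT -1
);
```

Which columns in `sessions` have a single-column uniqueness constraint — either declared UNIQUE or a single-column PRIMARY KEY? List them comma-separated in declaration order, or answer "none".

- slug: no UNIQUE or single-column PK constraint.
- status: declared UNIQUE → unique.
- email: no UNIQUE or single-column PK constraint.
- trial_days: no UNIQUE or single-column PK constraint.
- session_id: single-column PRIMARY KEY → unique.
- user_agent: no UNIQUE or single-column PK constraint.
- amount: no UNIQUE or single-column PK constraint.
- url: no UNIQUE or single-column PK constraint.
- tier: no UNIQUE or single-column PK constraint.
- name: declared UNIQUE → unique.
- price: no UNIQUE or single-column PK constraint.

status, session_id, name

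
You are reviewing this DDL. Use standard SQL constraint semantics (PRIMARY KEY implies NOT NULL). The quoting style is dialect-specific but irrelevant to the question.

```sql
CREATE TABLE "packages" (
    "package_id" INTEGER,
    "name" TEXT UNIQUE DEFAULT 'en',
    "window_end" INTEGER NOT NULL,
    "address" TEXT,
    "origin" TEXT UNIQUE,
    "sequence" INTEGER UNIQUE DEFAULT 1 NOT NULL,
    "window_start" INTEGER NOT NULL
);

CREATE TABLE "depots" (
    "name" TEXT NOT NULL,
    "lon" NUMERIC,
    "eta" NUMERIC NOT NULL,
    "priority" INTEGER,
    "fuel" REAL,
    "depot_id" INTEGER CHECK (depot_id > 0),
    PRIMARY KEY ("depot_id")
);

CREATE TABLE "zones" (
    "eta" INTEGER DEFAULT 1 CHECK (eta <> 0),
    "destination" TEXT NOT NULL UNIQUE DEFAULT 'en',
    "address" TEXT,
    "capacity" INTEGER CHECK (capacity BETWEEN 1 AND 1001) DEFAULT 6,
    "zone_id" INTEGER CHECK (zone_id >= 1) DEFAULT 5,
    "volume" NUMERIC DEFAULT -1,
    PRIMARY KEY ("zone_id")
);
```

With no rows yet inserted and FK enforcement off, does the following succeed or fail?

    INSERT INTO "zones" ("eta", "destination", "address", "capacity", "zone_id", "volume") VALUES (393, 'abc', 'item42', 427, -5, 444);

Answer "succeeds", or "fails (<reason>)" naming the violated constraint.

fails (CHECK on zone_id)

The value -5 for zone_id violates CHECK (zone_id >= 1).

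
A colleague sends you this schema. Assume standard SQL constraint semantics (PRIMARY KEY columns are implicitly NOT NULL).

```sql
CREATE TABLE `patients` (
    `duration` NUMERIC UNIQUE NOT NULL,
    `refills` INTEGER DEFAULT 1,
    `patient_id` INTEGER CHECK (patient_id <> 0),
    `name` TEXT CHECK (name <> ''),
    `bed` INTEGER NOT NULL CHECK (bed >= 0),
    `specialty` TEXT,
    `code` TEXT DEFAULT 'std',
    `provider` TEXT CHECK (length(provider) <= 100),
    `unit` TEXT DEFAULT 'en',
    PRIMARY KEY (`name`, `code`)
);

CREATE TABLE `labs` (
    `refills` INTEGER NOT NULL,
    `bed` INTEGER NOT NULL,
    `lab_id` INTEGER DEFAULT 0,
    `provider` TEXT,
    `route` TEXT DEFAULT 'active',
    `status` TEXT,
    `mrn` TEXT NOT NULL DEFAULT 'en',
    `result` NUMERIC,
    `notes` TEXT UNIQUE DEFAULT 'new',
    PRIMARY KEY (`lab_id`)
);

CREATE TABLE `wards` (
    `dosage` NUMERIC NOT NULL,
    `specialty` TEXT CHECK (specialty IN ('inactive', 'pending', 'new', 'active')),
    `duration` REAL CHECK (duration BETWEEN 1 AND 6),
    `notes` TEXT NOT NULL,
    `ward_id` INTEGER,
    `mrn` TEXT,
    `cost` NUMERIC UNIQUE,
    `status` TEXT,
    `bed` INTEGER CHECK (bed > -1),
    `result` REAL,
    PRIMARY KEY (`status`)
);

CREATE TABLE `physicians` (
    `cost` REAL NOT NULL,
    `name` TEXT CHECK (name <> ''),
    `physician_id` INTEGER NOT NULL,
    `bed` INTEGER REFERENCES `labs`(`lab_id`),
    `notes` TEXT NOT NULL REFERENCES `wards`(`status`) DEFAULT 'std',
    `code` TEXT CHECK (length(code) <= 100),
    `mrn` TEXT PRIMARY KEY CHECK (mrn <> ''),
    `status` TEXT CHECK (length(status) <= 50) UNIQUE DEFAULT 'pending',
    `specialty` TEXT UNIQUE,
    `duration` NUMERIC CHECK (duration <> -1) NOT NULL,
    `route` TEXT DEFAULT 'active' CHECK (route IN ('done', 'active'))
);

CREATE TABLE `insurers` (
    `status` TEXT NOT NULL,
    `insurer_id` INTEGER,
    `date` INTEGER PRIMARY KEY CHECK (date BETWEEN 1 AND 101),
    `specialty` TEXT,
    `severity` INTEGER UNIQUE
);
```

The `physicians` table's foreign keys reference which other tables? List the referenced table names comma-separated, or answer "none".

labs, wards

- bed REFERENCES labs(lab_id).
- notes REFERENCES wards(status).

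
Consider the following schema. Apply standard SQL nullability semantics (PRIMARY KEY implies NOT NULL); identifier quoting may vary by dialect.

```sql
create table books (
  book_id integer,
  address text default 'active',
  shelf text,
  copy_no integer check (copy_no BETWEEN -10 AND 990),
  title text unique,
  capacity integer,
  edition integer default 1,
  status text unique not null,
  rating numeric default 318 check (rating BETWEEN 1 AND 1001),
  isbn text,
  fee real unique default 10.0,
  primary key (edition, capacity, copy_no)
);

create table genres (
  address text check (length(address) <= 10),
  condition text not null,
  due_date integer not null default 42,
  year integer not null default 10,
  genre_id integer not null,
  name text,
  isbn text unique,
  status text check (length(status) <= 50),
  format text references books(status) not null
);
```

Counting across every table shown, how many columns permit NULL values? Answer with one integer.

11

books: 7 nullable (book_id, address, shelf, title, rating, isbn, fee — PK (edition, capacity, copy_no) and explicit NOT NULL columns excluded).
genres: 4 nullable (address, name, isbn, status — PK none and explicit NOT NULL columns excluded).
Total: 7 + 4 = 11.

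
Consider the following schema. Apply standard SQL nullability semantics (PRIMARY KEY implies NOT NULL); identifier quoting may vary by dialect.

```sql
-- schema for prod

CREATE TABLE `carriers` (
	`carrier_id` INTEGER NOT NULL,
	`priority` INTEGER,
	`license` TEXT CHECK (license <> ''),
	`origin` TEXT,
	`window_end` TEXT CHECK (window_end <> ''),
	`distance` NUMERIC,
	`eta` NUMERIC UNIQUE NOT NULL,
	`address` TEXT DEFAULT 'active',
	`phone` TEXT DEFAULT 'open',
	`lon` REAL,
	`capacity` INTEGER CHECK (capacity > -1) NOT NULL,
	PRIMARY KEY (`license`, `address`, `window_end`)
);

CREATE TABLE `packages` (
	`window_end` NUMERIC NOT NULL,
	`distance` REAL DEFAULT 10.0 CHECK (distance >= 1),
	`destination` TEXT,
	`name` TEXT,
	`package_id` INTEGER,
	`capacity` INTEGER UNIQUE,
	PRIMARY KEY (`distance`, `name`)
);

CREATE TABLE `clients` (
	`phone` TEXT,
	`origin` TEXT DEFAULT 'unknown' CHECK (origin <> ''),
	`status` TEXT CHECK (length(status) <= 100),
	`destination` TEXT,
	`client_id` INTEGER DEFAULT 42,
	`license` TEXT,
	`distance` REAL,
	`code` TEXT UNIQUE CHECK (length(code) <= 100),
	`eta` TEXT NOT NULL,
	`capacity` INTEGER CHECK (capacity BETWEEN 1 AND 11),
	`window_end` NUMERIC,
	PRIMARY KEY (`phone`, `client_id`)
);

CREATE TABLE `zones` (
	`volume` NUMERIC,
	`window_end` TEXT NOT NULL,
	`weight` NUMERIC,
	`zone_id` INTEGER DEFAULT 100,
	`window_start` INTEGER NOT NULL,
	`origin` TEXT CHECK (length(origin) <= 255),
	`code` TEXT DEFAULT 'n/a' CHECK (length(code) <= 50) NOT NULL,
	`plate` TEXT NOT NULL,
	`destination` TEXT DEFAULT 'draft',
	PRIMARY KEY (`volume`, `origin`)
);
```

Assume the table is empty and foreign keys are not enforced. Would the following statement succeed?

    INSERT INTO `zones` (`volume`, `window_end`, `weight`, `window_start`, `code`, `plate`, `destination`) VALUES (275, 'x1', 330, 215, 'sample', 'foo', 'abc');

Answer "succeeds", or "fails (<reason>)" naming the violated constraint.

fails (NOT NULL on origin)

origin is omitted from the column list and has no DEFAULT, so it would receive NULL.
But origin is part of the PRIMARY KEY (implied NOT NULL).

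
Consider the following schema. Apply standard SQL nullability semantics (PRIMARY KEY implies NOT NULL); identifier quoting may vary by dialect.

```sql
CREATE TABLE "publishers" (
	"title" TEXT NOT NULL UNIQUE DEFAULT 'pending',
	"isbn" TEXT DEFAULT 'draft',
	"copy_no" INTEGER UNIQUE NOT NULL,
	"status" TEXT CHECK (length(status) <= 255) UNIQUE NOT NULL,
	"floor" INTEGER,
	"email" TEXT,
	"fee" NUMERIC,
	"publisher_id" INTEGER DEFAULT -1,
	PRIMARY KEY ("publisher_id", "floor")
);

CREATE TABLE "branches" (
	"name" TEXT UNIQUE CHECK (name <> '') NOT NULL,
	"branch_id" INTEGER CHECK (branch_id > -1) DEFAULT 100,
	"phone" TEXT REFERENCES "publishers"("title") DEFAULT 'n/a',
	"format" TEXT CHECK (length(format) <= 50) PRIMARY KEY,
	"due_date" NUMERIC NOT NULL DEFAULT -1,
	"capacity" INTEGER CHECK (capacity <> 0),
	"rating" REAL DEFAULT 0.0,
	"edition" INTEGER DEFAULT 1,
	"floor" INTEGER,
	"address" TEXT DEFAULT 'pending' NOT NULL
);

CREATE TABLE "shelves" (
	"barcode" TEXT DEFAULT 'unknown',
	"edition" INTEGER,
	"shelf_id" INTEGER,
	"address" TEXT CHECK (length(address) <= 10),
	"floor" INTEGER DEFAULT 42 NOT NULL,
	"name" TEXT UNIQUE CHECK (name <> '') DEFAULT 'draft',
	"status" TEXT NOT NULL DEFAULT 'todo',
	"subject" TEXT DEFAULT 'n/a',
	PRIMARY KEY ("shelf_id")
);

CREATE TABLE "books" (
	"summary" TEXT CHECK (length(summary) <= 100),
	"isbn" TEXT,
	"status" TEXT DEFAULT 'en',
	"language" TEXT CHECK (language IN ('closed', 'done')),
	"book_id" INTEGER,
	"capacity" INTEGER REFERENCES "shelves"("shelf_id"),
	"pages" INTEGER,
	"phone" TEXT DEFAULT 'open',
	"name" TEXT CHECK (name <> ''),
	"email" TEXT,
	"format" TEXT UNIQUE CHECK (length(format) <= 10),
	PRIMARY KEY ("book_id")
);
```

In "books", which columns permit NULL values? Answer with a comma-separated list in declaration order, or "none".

- summary: CHECK does not forbid NULL (a CHECK constraint passes when its expression is NULL) → nullable.
- isbn: no NOT NULL constraint applies → nullable.
- status: DEFAULT only fills an omitted column; an explicit NULL is still allowed → nullable.
- language: CHECK does not forbid NULL (a CHECK constraint passes when its expression is NULL) → nullable.
- book_id: part of the PRIMARY KEY, which implies NOT NULL → not nullable.
- capacity: a foreign key column may be NULL unless separately constrained → nullable.
- pages: no NOT NULL constraint applies → nullable.
- phone: DEFAULT only fills an omitted column; an explicit NULL is still allowed → nullable.
- name: CHECK does not forbid NULL (a CHECK constraint passes when its expression is NULL) → nullable.
- email: no NOT NULL constraint applies → nullable.
- format: CHECK does not forbid NULL (a CHECK constraint passes when its expression is NULL) → nullable.

summary, isbn, status, language, capacity, pages, phone, name, email, format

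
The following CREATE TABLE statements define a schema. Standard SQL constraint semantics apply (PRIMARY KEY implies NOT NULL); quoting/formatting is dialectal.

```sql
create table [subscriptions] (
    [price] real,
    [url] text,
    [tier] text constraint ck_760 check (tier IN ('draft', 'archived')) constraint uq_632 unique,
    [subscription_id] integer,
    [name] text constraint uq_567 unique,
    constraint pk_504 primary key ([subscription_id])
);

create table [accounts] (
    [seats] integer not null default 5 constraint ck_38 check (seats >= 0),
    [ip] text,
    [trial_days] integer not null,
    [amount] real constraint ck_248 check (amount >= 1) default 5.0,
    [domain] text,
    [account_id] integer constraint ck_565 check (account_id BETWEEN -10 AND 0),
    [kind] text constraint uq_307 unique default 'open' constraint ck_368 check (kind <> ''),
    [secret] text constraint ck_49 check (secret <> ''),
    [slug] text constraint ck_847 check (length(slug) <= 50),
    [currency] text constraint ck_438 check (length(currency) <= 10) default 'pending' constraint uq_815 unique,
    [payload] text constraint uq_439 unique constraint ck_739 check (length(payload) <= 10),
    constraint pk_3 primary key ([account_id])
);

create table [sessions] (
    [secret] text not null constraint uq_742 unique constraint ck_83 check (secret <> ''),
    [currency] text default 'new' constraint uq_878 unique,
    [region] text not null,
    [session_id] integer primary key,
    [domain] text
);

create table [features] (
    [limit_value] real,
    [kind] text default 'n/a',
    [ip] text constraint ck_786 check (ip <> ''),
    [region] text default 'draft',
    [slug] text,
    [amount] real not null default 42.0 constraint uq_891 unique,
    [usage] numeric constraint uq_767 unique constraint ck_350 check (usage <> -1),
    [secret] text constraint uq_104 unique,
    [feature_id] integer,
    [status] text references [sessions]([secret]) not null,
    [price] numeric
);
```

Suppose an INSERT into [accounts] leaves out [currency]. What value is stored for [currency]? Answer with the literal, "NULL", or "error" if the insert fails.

currency has an explicit DEFAULT 'pending'.
When the column is omitted from an INSERT, that default is used.

'pending'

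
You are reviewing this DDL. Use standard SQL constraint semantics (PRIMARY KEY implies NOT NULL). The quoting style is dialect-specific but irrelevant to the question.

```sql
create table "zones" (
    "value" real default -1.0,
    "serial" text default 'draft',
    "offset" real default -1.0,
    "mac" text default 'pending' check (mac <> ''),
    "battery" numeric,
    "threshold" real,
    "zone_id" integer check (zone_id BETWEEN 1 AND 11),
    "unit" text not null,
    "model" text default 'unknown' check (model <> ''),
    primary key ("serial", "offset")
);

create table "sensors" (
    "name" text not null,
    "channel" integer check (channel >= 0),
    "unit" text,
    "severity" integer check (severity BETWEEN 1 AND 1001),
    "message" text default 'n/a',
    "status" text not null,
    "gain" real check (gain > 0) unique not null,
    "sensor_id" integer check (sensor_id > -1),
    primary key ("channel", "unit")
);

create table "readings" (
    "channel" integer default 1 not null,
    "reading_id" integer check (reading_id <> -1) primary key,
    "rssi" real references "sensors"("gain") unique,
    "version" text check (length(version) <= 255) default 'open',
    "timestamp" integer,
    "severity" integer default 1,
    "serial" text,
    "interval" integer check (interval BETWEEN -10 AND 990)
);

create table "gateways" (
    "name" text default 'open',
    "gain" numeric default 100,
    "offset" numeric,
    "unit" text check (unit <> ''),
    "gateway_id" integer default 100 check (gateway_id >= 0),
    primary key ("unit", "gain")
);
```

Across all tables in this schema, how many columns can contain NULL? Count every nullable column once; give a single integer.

zones: 6 nullable (value, mac, battery, threshold, zone_id, model — PK (serial, offset) and explicit NOT NULL columns excluded).
sensors: 3 nullable (severity, message, sensor_id — PK (channel, unit) and explicit NOT NULL columns excluded).
readings: 6 nullable (rssi, version, timestamp, severity, serial, interval — PK (reading_id) and explicit NOT NULL columns excluded).
gateways: 3 nullable (name, offset, gateway_id — PK (unit, gain) and explicit NOT NULL columns excluded).
Total: 6 + 3 + 6 + 3 = 18.

18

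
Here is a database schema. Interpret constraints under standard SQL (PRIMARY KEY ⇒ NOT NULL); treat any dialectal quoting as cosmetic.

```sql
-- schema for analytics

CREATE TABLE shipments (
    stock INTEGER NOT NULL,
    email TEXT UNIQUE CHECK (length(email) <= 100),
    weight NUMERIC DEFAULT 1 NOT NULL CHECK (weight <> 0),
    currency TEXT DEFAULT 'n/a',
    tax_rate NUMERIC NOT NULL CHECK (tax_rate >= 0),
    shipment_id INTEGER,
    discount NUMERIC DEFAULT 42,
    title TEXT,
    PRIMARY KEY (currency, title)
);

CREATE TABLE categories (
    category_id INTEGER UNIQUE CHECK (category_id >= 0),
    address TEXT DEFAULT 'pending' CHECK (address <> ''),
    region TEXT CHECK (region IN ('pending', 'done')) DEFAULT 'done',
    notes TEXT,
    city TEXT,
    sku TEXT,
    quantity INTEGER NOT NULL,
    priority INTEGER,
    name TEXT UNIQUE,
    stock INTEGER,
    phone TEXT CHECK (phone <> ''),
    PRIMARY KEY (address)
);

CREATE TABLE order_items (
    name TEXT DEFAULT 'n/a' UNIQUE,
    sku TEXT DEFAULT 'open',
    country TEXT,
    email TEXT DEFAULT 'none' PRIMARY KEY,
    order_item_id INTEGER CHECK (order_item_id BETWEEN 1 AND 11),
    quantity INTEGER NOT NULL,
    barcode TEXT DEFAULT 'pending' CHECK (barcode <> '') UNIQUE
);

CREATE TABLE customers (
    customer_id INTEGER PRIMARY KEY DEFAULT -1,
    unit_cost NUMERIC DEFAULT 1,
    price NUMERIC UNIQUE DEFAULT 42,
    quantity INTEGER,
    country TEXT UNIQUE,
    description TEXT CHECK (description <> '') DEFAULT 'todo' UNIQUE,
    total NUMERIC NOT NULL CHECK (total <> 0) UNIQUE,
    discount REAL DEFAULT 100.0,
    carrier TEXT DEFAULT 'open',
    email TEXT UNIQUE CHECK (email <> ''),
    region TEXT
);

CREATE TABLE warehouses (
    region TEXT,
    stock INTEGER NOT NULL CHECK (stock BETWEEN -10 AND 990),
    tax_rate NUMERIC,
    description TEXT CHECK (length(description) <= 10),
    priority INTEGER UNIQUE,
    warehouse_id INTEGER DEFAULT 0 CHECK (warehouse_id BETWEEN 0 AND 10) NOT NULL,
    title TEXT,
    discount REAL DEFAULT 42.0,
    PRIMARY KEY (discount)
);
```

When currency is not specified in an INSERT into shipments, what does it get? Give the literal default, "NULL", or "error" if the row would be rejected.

'n/a'

currency has an explicit DEFAULT 'n/a'.
When the column is omitted from an INSERT, that default is used.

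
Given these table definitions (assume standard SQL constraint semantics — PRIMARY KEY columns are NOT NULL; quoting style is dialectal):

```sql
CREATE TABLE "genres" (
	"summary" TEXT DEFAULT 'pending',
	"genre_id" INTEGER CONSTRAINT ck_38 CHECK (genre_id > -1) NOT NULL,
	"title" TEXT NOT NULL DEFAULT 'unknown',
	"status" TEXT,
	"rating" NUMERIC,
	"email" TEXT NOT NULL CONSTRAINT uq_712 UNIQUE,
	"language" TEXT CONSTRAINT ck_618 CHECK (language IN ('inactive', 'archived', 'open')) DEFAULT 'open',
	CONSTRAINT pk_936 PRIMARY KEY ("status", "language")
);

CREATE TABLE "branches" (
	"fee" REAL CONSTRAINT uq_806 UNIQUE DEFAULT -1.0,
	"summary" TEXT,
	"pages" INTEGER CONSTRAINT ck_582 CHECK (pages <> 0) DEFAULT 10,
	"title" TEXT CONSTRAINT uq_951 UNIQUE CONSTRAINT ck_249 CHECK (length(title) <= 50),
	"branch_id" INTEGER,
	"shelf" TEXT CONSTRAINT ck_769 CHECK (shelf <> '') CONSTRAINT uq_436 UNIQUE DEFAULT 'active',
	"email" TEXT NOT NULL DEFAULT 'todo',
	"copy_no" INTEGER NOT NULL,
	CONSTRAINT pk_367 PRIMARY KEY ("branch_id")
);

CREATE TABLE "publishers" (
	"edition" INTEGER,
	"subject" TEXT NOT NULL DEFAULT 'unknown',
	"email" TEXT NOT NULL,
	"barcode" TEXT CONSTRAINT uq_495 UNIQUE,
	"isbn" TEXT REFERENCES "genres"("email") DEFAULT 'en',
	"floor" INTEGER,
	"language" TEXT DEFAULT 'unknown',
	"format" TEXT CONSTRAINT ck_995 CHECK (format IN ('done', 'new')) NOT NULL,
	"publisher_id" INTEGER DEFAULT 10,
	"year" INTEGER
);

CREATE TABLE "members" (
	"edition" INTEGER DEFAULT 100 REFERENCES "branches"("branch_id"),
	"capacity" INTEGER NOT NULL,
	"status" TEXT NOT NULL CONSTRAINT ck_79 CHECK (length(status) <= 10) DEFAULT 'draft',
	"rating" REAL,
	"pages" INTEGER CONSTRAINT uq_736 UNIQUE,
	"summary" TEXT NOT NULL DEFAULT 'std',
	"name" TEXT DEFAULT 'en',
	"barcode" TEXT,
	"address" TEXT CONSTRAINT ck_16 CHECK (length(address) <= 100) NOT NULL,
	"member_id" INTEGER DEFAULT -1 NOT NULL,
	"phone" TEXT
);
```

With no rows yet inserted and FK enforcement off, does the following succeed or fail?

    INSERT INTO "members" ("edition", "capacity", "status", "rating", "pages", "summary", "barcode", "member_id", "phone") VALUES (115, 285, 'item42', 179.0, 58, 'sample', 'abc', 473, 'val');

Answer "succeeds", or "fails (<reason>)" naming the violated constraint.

fails (NOT NULL on address)

address is omitted from the column list and has no DEFAULT, so it would receive NULL.
But address is declared NOT NULL.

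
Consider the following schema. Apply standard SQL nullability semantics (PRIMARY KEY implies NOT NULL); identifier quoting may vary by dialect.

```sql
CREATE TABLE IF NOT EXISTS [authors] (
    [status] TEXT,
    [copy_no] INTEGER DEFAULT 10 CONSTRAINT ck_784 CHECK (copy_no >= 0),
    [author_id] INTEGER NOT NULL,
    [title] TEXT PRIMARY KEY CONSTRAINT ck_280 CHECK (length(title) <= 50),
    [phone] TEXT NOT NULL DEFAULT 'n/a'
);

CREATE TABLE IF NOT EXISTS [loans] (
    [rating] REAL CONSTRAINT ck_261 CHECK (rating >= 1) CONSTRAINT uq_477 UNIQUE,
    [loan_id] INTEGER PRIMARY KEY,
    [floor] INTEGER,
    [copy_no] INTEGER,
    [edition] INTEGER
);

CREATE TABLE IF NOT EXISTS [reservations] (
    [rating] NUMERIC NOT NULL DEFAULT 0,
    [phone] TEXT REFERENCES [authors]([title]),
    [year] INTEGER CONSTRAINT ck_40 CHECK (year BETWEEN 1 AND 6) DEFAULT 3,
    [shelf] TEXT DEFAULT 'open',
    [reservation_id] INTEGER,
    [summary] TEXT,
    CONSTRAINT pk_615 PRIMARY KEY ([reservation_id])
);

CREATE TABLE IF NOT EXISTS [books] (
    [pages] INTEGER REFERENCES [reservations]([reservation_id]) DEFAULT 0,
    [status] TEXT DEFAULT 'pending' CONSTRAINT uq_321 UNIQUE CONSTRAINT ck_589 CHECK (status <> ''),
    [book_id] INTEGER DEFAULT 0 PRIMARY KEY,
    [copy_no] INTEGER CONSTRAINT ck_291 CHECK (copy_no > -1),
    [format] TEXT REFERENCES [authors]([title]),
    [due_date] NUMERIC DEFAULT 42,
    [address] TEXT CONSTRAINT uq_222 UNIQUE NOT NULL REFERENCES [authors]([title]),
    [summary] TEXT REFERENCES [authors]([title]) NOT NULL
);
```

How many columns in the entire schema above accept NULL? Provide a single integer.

15

authors: 2 nullable (status, copy_no — PK (title) and explicit NOT NULL columns excluded).
loans: 4 nullable (rating, floor, copy_no, edition — PK (loan_id) and explicit NOT NULL columns excluded).
reservations: 4 nullable (phone, year, shelf, summary — PK (reservation_id) and explicit NOT NULL columns excluded).
books: 5 nullable (pages, status, copy_no, format, due_date — PK (book_id) and explicit NOT NULL columns excluded).
Total: 2 + 4 + 4 + 5 = 15.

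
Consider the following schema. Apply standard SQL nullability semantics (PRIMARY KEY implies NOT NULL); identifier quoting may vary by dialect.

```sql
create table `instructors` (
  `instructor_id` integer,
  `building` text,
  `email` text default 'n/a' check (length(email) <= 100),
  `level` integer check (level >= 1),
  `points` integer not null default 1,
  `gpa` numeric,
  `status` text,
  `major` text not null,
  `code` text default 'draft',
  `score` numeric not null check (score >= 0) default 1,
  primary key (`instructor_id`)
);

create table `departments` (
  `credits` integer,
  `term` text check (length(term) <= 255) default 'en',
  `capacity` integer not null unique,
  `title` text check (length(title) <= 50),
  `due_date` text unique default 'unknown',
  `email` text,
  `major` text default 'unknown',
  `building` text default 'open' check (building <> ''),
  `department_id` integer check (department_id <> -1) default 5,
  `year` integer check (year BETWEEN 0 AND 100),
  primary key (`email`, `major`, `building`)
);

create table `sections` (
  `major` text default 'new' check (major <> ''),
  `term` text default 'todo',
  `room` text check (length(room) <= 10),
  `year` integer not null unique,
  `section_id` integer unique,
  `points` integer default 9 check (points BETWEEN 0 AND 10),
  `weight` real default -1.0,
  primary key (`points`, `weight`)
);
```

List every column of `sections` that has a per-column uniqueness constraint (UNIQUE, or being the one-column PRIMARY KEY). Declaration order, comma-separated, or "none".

year, section_id

- major: no UNIQUE or single-column PK constraint.
- term: no UNIQUE or single-column PK constraint.
- room: no UNIQUE or single-column PK constraint.
- year: declared UNIQUE → unique.
- section_id: declared UNIQUE → unique.
- points: part of a composite PRIMARY KEY — only the tuple is unique, not this column on its own.
- weight: part of a composite PRIMARY KEY — only the tuple is unique, not this column on its own.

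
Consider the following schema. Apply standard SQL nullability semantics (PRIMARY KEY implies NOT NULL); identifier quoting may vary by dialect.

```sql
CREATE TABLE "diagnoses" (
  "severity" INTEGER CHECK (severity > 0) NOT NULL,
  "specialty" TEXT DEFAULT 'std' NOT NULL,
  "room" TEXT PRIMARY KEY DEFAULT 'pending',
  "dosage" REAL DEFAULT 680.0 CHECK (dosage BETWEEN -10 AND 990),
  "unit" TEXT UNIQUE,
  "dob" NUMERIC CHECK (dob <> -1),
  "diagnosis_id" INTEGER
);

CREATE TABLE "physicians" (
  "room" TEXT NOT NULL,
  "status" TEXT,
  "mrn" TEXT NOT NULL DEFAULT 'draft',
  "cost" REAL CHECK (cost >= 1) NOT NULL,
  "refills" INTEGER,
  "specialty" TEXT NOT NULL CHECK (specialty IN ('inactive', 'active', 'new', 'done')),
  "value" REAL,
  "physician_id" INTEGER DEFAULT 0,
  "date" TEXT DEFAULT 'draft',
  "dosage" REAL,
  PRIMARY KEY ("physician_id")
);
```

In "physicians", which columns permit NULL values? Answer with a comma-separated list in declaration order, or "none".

- room: declared NOT NULL → not nullable.
- status: no NOT NULL constraint applies → nullable.
- mrn: declared NOT NULL → not nullable.
- cost: declared NOT NULL → not nullable.
- refills: no NOT NULL constraint applies → nullable.
- specialty: declared NOT NULL → not nullable.
- value: no NOT NULL constraint applies → nullable.
- physician_id: part of the PRIMARY KEY, which implies NOT NULL → not nullable.
- date: DEFAULT only fills an omitted column; an explicit NULL is still allowed → nullable.
- dosage: no NOT NULL constraint applies → nullable.

status, refills, value, date, dosage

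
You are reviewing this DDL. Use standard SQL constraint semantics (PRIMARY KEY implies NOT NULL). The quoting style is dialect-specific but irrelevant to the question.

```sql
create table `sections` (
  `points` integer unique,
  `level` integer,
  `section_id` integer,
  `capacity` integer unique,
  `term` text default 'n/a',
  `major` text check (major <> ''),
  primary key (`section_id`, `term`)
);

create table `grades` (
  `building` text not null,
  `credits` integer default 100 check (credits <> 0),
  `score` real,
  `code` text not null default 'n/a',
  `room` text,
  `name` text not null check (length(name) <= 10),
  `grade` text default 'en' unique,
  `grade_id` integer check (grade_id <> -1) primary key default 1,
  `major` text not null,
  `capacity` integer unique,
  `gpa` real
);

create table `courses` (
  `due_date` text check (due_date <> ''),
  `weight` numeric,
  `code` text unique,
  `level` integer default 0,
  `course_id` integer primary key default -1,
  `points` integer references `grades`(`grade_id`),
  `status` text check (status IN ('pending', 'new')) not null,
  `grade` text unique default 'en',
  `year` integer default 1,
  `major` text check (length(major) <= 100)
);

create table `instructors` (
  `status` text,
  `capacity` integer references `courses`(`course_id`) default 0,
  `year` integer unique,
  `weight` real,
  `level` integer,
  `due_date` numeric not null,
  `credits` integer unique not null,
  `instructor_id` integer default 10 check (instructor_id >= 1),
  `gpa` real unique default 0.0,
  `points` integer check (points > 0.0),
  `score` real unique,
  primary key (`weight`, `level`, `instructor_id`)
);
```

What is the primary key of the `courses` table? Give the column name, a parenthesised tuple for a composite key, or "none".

course_id

course_id is declared PRIMARY KEY inline on the column.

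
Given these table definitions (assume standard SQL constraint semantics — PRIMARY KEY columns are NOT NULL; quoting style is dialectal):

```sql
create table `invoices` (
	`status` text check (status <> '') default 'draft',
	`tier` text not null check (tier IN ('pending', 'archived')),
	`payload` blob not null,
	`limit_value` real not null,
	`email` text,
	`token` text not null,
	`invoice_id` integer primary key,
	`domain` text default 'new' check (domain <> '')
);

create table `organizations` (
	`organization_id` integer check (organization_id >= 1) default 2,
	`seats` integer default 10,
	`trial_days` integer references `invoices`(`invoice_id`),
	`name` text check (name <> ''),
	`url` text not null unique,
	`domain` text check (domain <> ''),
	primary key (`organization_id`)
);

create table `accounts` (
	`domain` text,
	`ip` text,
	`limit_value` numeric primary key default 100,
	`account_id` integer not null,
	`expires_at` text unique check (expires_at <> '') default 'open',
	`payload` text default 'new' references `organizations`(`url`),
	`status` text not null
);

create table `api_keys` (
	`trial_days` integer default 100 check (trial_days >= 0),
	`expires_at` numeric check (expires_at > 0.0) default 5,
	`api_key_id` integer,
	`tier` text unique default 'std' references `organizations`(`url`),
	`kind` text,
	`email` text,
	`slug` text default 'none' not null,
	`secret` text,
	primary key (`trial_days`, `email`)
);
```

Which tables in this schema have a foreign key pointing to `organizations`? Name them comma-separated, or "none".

- accounts.payload references organizations(url).
- api_keys.tier references organizations(url).

accounts, api_keys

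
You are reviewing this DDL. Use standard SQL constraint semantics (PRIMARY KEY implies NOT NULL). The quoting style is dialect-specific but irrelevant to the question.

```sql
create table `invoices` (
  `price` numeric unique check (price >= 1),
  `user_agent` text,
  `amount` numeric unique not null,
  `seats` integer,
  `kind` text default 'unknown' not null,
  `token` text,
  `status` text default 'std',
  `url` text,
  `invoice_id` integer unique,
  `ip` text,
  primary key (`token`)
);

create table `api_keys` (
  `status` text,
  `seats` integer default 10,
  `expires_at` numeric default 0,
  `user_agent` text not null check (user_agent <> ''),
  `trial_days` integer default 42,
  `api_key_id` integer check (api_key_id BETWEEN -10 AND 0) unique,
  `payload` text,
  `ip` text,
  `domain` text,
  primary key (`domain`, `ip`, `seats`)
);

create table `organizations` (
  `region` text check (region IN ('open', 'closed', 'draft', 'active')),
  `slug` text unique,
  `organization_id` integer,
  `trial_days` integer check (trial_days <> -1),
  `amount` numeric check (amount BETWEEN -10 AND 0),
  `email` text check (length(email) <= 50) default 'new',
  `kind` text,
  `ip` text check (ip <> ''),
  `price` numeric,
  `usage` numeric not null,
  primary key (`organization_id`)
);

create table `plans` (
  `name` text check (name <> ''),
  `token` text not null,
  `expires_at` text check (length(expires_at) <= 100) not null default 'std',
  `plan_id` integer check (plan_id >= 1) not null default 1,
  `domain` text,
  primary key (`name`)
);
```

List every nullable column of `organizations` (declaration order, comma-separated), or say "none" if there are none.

region, slug, trial_days, amount, email, kind, ip, price

- region: CHECK does not forbid NULL (a CHECK constraint passes when its expression is NULL) → nullable.
- slug: UNIQUE does not imply NOT NULL → nullable.
- organization_id: part of the PRIMARY KEY, which implies NOT NULL → not nullable.
- trial_days: CHECK does not forbid NULL (a CHECK constraint passes when its expression is NULL) → nullable.
- amount: CHECK does not forbid NULL (a CHECK constraint passes when its expression is NULL) → nullable.
- email: CHECK does not forbid NULL (a CHECK constraint passes when its expression is NULL) → nullable.
- kind: no NOT NULL constraint applies → nullable.
- ip: CHECK does not forbid NULL (a CHECK constraint passes when its expression is NULL) → nullable.
- price: no NOT NULL constraint applies → nullable.
- usage: declared NOT NULL → not nullable.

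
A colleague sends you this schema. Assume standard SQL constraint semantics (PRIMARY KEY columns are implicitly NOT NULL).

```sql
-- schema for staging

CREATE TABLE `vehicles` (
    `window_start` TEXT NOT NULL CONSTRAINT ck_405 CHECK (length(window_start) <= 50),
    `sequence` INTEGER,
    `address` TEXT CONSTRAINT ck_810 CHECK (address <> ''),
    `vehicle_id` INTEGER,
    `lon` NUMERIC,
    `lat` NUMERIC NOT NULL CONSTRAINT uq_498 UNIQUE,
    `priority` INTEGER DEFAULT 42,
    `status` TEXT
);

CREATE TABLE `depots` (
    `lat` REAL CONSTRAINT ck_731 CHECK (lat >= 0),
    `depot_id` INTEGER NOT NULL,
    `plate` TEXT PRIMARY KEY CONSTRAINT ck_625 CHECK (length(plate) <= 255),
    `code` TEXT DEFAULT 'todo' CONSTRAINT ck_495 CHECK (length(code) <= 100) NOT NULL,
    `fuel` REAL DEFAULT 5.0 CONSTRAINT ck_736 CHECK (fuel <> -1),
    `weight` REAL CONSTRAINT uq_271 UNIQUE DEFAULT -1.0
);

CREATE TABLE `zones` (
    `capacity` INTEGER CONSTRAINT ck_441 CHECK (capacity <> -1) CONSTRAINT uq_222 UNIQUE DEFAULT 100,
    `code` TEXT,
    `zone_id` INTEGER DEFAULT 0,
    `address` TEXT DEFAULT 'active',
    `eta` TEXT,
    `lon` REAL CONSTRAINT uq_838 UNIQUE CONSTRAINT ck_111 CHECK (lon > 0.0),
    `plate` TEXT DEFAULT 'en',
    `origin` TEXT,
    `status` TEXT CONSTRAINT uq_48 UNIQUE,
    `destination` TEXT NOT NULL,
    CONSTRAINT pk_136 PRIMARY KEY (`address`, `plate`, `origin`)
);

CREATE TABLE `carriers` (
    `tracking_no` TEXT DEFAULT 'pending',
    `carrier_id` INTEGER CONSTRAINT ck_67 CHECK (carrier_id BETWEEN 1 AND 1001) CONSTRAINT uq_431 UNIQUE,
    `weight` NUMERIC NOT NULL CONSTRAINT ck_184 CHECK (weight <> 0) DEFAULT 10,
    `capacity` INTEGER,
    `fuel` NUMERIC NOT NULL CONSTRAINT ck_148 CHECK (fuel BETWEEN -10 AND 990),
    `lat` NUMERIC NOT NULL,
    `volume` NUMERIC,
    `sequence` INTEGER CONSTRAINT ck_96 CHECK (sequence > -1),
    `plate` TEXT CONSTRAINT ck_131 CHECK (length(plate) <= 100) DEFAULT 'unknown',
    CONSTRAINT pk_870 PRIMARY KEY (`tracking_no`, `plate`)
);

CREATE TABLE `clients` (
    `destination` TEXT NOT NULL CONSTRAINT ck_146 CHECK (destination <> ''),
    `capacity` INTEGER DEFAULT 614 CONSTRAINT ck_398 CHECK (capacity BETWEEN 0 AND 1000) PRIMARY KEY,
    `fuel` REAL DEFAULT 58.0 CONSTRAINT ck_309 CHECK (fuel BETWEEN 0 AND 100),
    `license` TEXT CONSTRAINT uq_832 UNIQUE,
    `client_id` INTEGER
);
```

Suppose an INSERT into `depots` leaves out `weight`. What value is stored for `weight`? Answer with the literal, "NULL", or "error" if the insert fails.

-1.0

weight has an explicit DEFAULT -1.0.
When the column is omitted from an INSERT, that default is used.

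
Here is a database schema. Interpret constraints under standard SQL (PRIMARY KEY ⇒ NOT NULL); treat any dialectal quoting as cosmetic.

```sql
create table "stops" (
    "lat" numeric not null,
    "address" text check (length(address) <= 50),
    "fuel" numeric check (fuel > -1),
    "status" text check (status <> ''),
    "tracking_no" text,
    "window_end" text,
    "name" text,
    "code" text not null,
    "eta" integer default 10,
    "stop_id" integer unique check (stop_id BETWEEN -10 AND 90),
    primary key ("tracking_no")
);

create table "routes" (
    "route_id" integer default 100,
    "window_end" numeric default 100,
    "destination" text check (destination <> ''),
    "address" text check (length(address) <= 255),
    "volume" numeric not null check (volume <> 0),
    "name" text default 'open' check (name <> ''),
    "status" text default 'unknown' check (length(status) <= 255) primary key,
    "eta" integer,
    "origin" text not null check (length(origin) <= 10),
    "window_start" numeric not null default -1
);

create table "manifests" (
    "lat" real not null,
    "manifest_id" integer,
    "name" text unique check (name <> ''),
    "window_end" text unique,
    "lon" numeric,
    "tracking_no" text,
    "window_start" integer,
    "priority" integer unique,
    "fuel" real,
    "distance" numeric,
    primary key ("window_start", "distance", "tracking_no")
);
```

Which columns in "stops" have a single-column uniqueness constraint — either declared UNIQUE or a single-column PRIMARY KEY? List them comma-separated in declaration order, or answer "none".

- lat: no UNIQUE or single-column PK constraint.
- address: no UNIQUE or single-column PK constraint.
- fuel: no UNIQUE or single-column PK constraint.
- status: no UNIQUE or single-column PK constraint.
- tracking_no: single-column PRIMARY KEY → unique.
- window_end: no UNIQUE or single-column PK constraint.
- name: no UNIQUE or single-column PK constraint.
- code: no UNIQUE or single-column PK constraint.
- eta: no UNIQUE or single-column PK constraint.
- stop_id: declared UNIQUE → unique.

tracking_no, stop_id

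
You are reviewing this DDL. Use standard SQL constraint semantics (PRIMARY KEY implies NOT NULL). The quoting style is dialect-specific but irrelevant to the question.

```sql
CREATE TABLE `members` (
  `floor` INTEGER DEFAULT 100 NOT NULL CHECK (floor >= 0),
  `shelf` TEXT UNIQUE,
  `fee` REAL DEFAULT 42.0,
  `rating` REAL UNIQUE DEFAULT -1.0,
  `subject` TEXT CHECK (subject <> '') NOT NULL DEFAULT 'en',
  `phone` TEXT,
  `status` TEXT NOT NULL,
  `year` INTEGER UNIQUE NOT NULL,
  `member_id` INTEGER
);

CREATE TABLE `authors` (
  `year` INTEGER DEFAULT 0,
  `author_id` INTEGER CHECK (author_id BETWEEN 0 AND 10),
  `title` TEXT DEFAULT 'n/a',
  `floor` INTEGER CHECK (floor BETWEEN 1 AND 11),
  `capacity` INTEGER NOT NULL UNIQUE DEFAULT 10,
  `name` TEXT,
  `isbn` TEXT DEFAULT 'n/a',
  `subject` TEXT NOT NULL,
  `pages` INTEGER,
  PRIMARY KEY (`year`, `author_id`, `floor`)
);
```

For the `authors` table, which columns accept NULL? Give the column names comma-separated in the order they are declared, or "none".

- year: part of the PRIMARY KEY, which implies NOT NULL → not nullable.
- author_id: part of the PRIMARY KEY, which implies NOT NULL → not nullable.
- title: DEFAULT only fills an omitted column; an explicit NULL is still allowed → nullable.
- floor: part of the PRIMARY KEY, which implies NOT NULL → not nullable.
- capacity: declared NOT NULL → not nullable.
- name: no NOT NULL constraint applies → nullable.
- isbn: DEFAULT only fills an omitted column; an explicit NULL is still allowed → nullable.
- subject: declared NOT NULL → not nullable.
- pages: no NOT NULL constraint applies → nullable.

title, name, isbn, pages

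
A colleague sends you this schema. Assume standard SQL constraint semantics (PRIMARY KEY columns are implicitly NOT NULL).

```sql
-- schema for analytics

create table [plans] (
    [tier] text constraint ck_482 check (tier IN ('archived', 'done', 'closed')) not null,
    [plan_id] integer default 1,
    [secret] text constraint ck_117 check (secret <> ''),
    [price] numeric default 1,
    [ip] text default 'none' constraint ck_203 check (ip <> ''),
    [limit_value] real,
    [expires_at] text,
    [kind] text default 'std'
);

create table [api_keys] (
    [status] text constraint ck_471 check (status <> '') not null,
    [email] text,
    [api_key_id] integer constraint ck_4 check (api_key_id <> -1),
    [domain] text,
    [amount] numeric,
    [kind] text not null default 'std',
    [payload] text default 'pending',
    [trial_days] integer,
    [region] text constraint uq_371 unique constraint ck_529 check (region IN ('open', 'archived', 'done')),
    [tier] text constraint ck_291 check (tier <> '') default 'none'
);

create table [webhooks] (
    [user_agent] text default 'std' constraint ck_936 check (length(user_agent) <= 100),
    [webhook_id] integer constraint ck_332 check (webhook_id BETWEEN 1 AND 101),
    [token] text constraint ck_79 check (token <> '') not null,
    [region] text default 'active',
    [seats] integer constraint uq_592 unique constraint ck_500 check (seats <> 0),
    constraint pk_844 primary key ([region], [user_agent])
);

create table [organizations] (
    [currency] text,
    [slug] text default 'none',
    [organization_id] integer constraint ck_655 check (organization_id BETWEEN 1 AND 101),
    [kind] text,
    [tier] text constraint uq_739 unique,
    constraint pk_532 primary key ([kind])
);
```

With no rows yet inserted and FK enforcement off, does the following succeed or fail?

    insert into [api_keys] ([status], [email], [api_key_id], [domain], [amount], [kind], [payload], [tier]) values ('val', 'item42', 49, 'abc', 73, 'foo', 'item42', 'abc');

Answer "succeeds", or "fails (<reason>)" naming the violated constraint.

succeeds

NOT NULL columns: kind is supplied; status is supplied.
CHECK constraints: 'val' satisfies (status <> ''); 49 satisfies (api_key_id <> -1); 'abc' satisfies (tier <> '').
No constraint is violated.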